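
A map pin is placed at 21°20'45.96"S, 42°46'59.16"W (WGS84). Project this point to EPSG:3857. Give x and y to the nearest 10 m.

x -4762590 m, y -2433200 m

Web Mercator is spherical with R = a = 6378137 m.
x = R·λ = 6378137 × -0.746705959 = -4762592.907 m.
y = R·ln tan(π/4 + φ/2) = 6378137 × -0.381490000 = -2433195.487 m.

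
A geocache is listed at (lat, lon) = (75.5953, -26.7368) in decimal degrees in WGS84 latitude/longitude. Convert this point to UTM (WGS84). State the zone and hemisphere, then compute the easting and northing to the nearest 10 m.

Longitude -26.7368° lies in the 6° band [-30°, -24°), giving zone 26; latitude is north of the equator, so 26N.
Zone 26 central meridian λ₀ = 6×26 − 183 = -27°; Δλ = +0.2632°.
Transverse Mercator on WGS84 with k₀ = 0.9996 gives E = 507308.813 m, N = 8390044.640 m.

Zone 26N: E 507310 m, N 8390040 m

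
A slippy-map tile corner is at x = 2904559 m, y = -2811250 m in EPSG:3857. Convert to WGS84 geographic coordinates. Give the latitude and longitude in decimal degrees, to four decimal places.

lat -24.4738°, lon 26.0921°

R = 6378137 m. λ = x/R = 26.09209743°.
φ = 2·arctan(exp(y/R)) − 90° = 2·arctan(0.64354) − 90° = -24.47380076°.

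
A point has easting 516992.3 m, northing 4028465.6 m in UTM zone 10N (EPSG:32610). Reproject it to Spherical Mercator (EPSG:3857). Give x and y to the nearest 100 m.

x -13671200 m, y 4356000 m

Unproject from UTM 10N (λ₀ = -123°) → φ = 36.40120030°, λ = -122.81049963°.
Web Mercator (R = 6378137 m): x = -13671202.283 m, y = 4355967.271 m.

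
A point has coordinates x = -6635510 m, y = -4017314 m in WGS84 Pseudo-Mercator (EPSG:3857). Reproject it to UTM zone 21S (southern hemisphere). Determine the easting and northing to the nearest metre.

E 258902 m, N 6244272 m

Web Mercator inverse (R = 6378137 m) → φ = -33.91440134°, λ = -59.60780051°.
UTM 21S forward: E = 258902.322 m, N = 6244272.348 m.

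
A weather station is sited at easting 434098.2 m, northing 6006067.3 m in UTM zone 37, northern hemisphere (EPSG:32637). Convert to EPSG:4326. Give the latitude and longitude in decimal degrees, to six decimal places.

lat 54.198400°, lon 37.989800°

Zone 37N: λ₀ = 39°, k₀ = 0.9996, false easting 500000 m.
Meridian distance M = (N − FN)/k₀ = 6008470.7 m.
Inverse transverse Mercator on WGS84 gives φ = 54.19839981°, λ = 37.98980012°.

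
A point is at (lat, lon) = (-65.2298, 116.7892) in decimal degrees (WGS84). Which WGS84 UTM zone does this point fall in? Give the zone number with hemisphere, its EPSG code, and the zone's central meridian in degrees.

UTM zone = ⌊(λ + 180)/6⌋ + 1; 116.7892° ∈ [114°, 120°) → zone 50.
Hemisphere: S (φ < 0).
Central meridian λ₀ = 6×50 − 183 = 117°.
EPSG code: 32750.

Zone 50S (EPSG:32750), central meridian 117°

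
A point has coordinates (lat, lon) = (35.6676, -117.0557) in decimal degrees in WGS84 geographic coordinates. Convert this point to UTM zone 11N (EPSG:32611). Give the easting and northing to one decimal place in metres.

E 494958.9 m, N 3947082.9 m

Zone 11 central meridian λ₀ = 6×11 − 183 = -117°; Δλ = -0.0557°.
Transverse Mercator on WGS84 with k₀ = 0.9996 gives E = 494958.909 m, N = 3947082.886 m.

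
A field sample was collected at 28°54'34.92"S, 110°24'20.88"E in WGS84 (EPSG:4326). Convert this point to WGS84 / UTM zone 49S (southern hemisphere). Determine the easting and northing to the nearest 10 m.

Zone 49 central meridian λ₀ = 6×49 − 183 = 111°; Δλ = -0.5942°.
Transverse Mercator on WGS84 with k₀ = 0.9996 gives E = 442074.174 m, N = 6801873.573 m.

E 442070 m, N 6801870 m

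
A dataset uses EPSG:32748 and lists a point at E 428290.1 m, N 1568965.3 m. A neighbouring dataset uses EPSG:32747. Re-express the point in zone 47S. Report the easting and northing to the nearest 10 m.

UTM 48S → geographic: φ = -75.94839987°, λ = 102.35329986°.
UTM 47S (λ₀ = 99°) forward: E = 590837.312 m, N = 1567992.868 m.

E 590840 m, N 1567990 m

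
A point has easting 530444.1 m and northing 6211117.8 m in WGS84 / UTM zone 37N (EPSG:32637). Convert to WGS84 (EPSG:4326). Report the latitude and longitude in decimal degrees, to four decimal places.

lat 56.0443°, lon 39.4887°

Zone 37N: λ₀ = 39°, k₀ = 0.9996, false easting 500000 m.
Meridian distance M = (N − FN)/k₀ = 6213603.2 m.
Inverse transverse Mercator on WGS84 gives φ = 56.04430027°, λ = 39.48869938°.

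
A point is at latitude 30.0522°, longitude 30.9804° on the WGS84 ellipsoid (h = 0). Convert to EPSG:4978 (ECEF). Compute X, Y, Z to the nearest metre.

WGS84: a = 6378137 m, e² = 0.006694380; N(φ) = a/√(1−e²sin²φ) = 6383497.813 m.
X = (N+h)·cosφ·cosλ = 4737132.074 m; Y = (N+h)·cosφ·sinλ = 2844151.009 m; Z = (N(1−e²)+h)·sinφ = 3175383.690 m.

X 4737132 m, Y 2844151 m, Z 3175384 m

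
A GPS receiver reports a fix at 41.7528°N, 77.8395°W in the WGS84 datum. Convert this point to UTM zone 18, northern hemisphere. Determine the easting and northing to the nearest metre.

E 263920 m, N 4626228 m

Zone 18 central meridian λ₀ = 6×18 − 183 = -75°; Δλ = -2.8395°.
Transverse Mercator on WGS84 with k₀ = 0.9996 gives E = 263920.315 m, N = 4626227.731 m.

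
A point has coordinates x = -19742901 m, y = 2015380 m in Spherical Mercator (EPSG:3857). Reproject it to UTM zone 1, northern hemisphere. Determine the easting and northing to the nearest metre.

E 462538 m, N 1969256 m

Web Mercator inverse (R = 6378137 m) → φ = 17.81050195°, λ = -177.35349721°.
UTM 1N forward: E = 462537.897 m, N = 1969255.765 m.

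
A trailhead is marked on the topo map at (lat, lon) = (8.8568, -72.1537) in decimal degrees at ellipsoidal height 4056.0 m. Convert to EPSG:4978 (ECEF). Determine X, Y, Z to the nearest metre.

X 1932748 m, Y -6003133 m, Z 976141 m

WGS84: a = 6378137 m, e² = 0.006694380; N(φ) = a/√(1−e²sin²φ) = 6378643.142 m.
X = (N+h)·cosφ·cosλ = 1932747.658 m; Y = (N+h)·cosφ·sinλ = -6003133.009 m; Z = (N(1−e²)+h)·sinφ = 976140.583 m.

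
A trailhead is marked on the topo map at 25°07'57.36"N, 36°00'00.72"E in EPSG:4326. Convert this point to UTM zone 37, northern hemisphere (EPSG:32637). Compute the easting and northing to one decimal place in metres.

E 197527.8 m, N 2782995.5 m

Zone 37 central meridian λ₀ = 6×37 − 183 = 39°; Δλ = -2.9998°.
Transverse Mercator on WGS84 with k₀ = 0.9996 gives E = 197527.790 m, N = 2782995.506 m.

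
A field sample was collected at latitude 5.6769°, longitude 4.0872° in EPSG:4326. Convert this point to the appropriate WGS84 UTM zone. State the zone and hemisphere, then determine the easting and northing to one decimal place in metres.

Zone 31N: E 620395.9 m, N 627601.6 m

Longitude 4.0872° lies in the 6° band [0°, 6°), giving zone 31; latitude is north of the equator, so 31N.
Zone 31 central meridian λ₀ = 6×31 − 183 = 3°; Δλ = +1.0872°.
Transverse Mercator on WGS84 with k₀ = 0.9996 gives E = 620395.881 m, N = 627601.599 m.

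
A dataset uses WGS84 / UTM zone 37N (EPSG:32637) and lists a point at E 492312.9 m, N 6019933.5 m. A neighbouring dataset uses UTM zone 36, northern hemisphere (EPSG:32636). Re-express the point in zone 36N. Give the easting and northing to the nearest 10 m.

E 882300 m, N 6035890 m

UTM 37N → geographic: φ = 54.32719974°, λ = 38.88179952°.
UTM 36N (λ₀ = 33°) forward: E = 882304.052 m, N = 6035891.676 m.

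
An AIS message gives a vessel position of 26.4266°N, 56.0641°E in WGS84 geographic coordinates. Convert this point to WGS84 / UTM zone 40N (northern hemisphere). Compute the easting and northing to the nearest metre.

Zone 40 central meridian λ₀ = 6×40 − 183 = 57°; Δλ = -0.9359°.
Transverse Mercator on WGS84 with k₀ = 0.9996 gives E = 406675.665 m, N = 2923267.730 m.

E 406676 m, N 2923268 m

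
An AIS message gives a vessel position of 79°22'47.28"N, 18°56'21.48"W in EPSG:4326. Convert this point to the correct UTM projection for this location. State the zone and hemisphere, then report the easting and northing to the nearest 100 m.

Longitude -18.9393° lies in the 6° band [-24°, -18°), giving zone 27; latitude is north of the equator, so 27N.
Zone 27 central meridian λ₀ = 6×27 − 183 = -21°; Δλ = +2.0607°.
Transverse Mercator on WGS84 with k₀ = 0.9996 gives E = 542389.095 m, N = 8813112.654 m.

Zone 27N: E 542400 m, N 8813100 m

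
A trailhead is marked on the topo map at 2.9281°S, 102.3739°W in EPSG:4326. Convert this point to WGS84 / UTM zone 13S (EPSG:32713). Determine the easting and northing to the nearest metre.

Zone 13 central meridian λ₀ = 6×13 − 183 = -105°; Δλ = +2.6261°.
Transverse Mercator on WGS84 with k₀ = 0.9996 gives E = 791942.602 m, N = 9676012.195 m.

E 791943 m, N 9676012 m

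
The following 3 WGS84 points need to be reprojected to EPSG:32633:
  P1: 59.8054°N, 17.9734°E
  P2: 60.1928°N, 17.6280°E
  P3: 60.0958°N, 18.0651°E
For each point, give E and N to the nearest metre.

UTM zone 33N: λ₀ = 15°, k₀ = 0.9996.
P1 (59.8054°, 17.9734°) → (666785.405, 6633481.162) m.
P2 (60.1928°, 17.6280°) → (645704.166, 6675783.415) m.
P3 (60.0958°, 18.0651°) → (670428.760, 6666033.410) m.

P1: E 666785 m, N 6633481 m; P2: E 645704 m, N 6675783 m; P3: E 670429 m, N 6666033 m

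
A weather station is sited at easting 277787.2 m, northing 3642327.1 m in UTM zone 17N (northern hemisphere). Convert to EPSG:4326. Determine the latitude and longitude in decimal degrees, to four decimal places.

lat 32.8966°, lon -83.3757°

Zone 17N: λ₀ = -81°, k₀ = 0.9996, false easting 500000 m.
Meridian distance M = (N − FN)/k₀ = 3643784.6 m.
Inverse transverse Mercator on WGS84 gives φ = 32.89660005°, λ = -83.37569989°.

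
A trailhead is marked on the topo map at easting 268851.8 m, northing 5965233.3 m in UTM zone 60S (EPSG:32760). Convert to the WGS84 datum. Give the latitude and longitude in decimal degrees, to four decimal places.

lat -36.4303°, lon 174.4215°

Zone 60S: λ₀ = 177°, k₀ = 0.9996, false easting 500000 m, false northing 10000000 m.
Meridian distance M = (N − FN)/k₀ = -4036381.3 m.
Inverse transverse Mercator on WGS84 gives φ = -36.43030043°, λ = 174.42150038°.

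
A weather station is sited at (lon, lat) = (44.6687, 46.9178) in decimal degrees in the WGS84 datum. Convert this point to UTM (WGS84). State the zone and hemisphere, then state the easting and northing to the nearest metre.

Longitude 44.6687° lies in the 6° band [42°, 48°), giving zone 38; latitude is north of the equator, so 38N.
Zone 38 central meridian λ₀ = 6×38 − 183 = 45°; Δλ = -0.3313°.
Transverse Mercator on WGS84 with k₀ = 0.9996 gives E = 474774.133 m, N = 5196082.856 m.

Zone 38N: E 474774 m, N 5196083 m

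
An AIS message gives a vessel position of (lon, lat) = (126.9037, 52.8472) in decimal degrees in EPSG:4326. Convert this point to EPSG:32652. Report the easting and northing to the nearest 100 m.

E 358800 m, N 5857300 m

Zone 52 central meridian λ₀ = 6×52 − 183 = 129°; Δλ = -2.0963°.
Transverse Mercator on WGS84 with k₀ = 0.9996 gives E = 358828.860 m, N = 5857331.760 m.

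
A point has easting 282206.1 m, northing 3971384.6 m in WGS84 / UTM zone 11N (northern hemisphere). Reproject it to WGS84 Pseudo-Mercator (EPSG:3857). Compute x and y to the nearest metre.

Unproject from UTM 11N (λ₀ = -117°) → φ = 35.86250032°, λ = -119.41209955°.
Web Mercator (R = 6378137 m): x = -13292894.116 m, y = 4281718.084 m.

x -13292894 m, y 4281718 m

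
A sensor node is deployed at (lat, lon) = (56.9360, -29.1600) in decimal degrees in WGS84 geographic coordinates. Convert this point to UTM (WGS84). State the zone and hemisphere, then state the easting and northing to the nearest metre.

Zone 26N: E 368572 m, N 6312338 m

Longitude -29.1600° lies in the 6° band [-30°, -24°), giving zone 26; latitude is north of the equator, so 26N.
Zone 26 central meridian λ₀ = 6×26 − 183 = -27°; Δλ = -2.1600°.
Transverse Mercator on WGS84 with k₀ = 0.9996 gives E = 368572.011 m, N = 6312338.349 m.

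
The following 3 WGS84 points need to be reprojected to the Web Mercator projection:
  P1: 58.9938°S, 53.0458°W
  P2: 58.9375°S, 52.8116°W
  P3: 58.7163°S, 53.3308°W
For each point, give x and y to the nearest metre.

Web Mercator: x = R·λ, y = R·ln tan(π/4+φ/2), R = 6378137 m.
P1 (-58.9938°, -53.0458°) → (-5905031.445, -8179046.949) m.
P2 (-58.9375°, -52.8116°) → (-5878960.420, -8166890.482) m.
P3 (-58.7163°, -53.3308°) → (-5936757.4996, -8119319.455) m.

P1: x -5905031 m, y -8179047 m; P2: x -5878960 m, y -8166890 m; P3: x -5936757 m, y -8119319 m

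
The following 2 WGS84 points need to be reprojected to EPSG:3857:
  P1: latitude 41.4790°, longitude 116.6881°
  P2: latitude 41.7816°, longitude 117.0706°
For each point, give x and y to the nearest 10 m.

Web Mercator: x = R·λ, y = R·ln tan(π/4+φ/2), R = 6378137 m.
P1 (41.4790°, 116.6881°) → (12989659.874, 5083252.863) m.
P2 (41.7816°, 117.0706°) → (13032239.579, 5128320.118) m.

P1: x 12989660 m, y 5083250 m; P2: x 13032240 m, y 5128320 m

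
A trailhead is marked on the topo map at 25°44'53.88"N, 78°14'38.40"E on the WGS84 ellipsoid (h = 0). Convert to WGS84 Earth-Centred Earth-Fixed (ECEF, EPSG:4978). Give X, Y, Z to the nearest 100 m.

WGS84: a = 6378137 m, e² = 0.006694380; N(φ) = a/√(1−e²sin²φ) = 6382169.762 m.
X = (N+h)·cosφ·cosλ = 1171222.201 m; Y = (N+h)·cosφ·sinλ = 5627911.794 m; Z = (N(1−e²)+h)·sinφ = 2753972.437 m.

X 1171200 m, Y 5627900 m, Z 2754000 m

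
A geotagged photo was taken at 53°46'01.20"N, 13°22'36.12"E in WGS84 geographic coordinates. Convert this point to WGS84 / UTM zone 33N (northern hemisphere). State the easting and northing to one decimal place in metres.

Zone 33 central meridian λ₀ = 6×33 − 183 = 15°; Δλ = -1.6233°.
Transverse Mercator on WGS84 with k₀ = 0.9996 gives E = 393004.422 m, N = 5958821.206 m.

E 393004.4 m, N 5958821.2 m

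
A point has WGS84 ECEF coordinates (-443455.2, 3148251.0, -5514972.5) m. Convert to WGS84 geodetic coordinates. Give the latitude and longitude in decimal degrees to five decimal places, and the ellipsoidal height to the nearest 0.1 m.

λ = atan2(Y, X) = 98.01779914°; p = √(X²+Y²) = 3179329.6 m.
Bowring's method on WGS84 (a = 6378137 m, b = 6356752.314 m) gives φ = -60.20309978°, h = 3706.004 m.

lat -60.20310°, lon 98.01780°, h 3706.0 m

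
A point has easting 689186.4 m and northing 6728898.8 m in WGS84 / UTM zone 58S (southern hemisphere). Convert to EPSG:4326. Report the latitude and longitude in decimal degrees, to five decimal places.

lat -29.55530°, lon 166.95270°

Zone 58S: λ₀ = 165°, k₀ = 0.9996, false easting 500000 m, false northing 10000000 m.
Meridian distance M = (N − FN)/k₀ = -3272410.2 m.
Inverse transverse Mercator on WGS84 gives φ = -29.55529962°, λ = 166.95270050°.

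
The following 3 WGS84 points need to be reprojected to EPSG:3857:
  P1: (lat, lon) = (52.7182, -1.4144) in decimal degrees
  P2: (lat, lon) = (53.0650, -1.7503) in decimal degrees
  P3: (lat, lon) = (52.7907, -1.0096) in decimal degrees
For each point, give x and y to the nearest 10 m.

P1: x -157450 m, y 6931040 m; P2: x -194840 m, y 6995030 m; P3: x -112390 m, y 6944380 m

Web Mercator: x = R·λ, y = R·ln tan(π/4+φ/2), R = 6378137 m.
P1 (52.7182°, -1.4144°) → (-157450.288, 6931041.710) m.
P2 (53.0650°, -1.7503°) → (-194842.505, 6995030.223) m.
P3 (52.7907°, -1.0096°) → (-112388.158, 6944376.536) m.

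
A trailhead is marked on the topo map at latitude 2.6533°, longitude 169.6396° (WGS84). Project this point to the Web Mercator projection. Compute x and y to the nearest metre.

Web Mercator is spherical with R = a = 6378137 m.
x = R·λ = 6378137 × 2.960769562 = 18884193.890 m.
y = R·ln tan(π/4 + φ/2) = 6378137 × 0.046325382 = 295469.630 m.

x 18884194 m, y 295470 m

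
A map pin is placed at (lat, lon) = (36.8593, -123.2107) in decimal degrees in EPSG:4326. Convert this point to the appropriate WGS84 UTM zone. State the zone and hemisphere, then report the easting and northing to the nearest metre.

Longitude -123.2107° lies in the 6° band [-126°, -120°), giving zone 10; latitude is north of the equator, so 10N.
Zone 10 central meridian λ₀ = 6×10 − 183 = -123°; Δλ = -0.2107°.
Transverse Mercator on WGS84 with k₀ = 0.9996 gives E = 481218.244 m, N = 4079284.963 m.

Zone 10N: E 481218 m, N 4079285 m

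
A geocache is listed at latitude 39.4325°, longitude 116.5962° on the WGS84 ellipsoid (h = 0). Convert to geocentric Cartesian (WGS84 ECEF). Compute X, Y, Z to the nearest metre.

WGS84: a = 6378137 m, e² = 0.006694380; N(φ) = a/√(1−e²sin²φ) = 6386767.446 m.
X = (N+h)·cosφ·cosλ = -2208489.314 m; Y = (N+h)·cosφ·sinλ = 4410981.926 m; Z = (N(1−e²)+h)·sinφ = 4029518.045 m.

X -2208489 m, Y 4410982 m, Z 4029518 m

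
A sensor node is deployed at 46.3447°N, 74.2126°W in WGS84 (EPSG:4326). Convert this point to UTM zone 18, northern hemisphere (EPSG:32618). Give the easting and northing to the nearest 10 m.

Zone 18 central meridian λ₀ = 6×18 − 183 = -75°; Δλ = +0.7874°.
Transverse Mercator on WGS84 with k₀ = 0.9996 gives E = 560590.401 m, N = 5132648.419 m.

E 560590 m, N 5132650 m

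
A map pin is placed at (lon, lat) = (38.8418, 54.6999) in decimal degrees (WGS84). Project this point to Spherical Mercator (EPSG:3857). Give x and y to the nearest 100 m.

x 4323800 m, y 7303800 m

Web Mercator is spherical with R = a = 6378137 m.
x = R·λ = 6378137 × 0.677917297 = 4323849.397 m.
y = R·ln tan(π/4 + φ/2) = 6378137 × 1.145136788 = 7303839.316 m.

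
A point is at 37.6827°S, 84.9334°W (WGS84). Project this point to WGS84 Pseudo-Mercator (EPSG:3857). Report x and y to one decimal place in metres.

Web Mercator is spherical with R = a = 6378137 m.
x = R·λ = 6378137 × -1.482367475 = -9454742.839 m.
y = R·ln tan(π/4 + φ/2) = 6378137 × -0.710975388 = -4534698.428 m.

x -9454742.8 m, y -4534698.4 m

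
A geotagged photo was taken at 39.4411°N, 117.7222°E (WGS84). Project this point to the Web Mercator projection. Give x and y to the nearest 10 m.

Web Mercator is spherical with R = a = 6378137 m.
x = R·λ = 6378137 × 2.054639993 = 13104775.359 m.
y = R·ln tan(π/4 + φ/2) = 6378137 × 0.750227498 = 4785053.766 m.

x 13104780 m, y 4785050 m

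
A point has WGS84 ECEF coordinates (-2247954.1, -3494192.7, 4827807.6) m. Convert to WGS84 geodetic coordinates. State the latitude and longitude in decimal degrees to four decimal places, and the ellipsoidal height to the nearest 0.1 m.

λ = atan2(Y, X) = -122.75479964°; p = √(X²+Y²) = 4154838.2 m.
Bowring's method on WGS84 (a = 6378137 m, b = 6356752.314 m) gives φ = 49.47460006°, h = 3665.104 m.

lat 49.4746°, lon -122.7548°, h 3665.1 m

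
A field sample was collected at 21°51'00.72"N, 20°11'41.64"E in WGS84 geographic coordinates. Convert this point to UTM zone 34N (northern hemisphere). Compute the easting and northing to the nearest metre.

Zone 34 central meridian λ₀ = 6×34 − 183 = 21°; Δλ = -0.8051°.
Transverse Mercator on WGS84 with k₀ = 0.9996 gives E = 416807.910 m, N = 2416463.896 m.

E 416808 m, N 2416464 m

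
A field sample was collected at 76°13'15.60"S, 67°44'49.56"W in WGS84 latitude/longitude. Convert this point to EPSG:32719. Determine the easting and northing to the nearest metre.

Zone 19 central meridian λ₀ = 6×19 − 183 = -69°; Δλ = +1.2529°.
Transverse Mercator on WGS84 with k₀ = 0.9996 gives E = 533308.837 m, N = 1539800.781 m.

E 533309 m, N 1539801 m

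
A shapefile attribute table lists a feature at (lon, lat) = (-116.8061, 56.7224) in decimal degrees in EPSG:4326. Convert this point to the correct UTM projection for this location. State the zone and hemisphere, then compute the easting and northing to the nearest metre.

Longitude -116.8061° lies in the 6° band [-120°, -114°), giving zone 11; latitude is north of the equator, so 11N.
Zone 11 central meridian λ₀ = 6×11 − 183 = -117°; Δλ = +0.1939°.
Transverse Mercator on WGS84 with k₀ = 0.9996 gives E = 511866.568 m, N = 6286502.262 m.

Zone 11N: E 511867 m, N 6286502 m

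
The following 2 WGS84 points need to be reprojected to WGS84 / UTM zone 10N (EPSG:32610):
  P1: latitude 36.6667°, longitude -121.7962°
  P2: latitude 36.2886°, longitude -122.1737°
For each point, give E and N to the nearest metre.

UTM zone 10N: λ₀ = -123°, k₀ = 0.9996.
P1 (36.6667°, -121.7962°) → (607577.372, 4058574.273) m.
P2 (36.2886°, -122.1737°) → (574200.943, 4016275.868) m.

P1: E 607577 m, N 4058574 m; P2: E 574201 m, N 4016276 m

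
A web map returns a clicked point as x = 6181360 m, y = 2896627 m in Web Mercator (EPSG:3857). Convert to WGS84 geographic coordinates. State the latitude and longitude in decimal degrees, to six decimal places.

lat 25.169896°, lon 55.528102°

R = 6378137 m. λ = x/R = 55.52810165°.
φ = 2·arctan(exp(y/R)) − 90° = 2·arctan(1.57483) − 90° = 25.16989607°.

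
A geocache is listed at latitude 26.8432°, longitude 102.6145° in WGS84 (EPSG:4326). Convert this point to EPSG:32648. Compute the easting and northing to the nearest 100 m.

Zone 48 central meridian λ₀ = 6×48 − 183 = 105°; Δλ = -2.3855°.
Transverse Mercator on WGS84 with k₀ = 0.9996 gives E = 262953.941 m, N = 2971297.497 m.

E 263000 m, N 2971300 m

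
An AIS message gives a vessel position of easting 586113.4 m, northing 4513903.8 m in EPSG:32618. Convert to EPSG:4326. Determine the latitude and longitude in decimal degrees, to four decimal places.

Zone 18N: λ₀ = -75°, k₀ = 0.9996, false easting 500000 m.
Meridian distance M = (N − FN)/k₀ = 4515710.1 m.
Inverse transverse Mercator on WGS84 gives φ = 40.77160009°, λ = -73.97960045°.

lat 40.7716°, lon -73.9796°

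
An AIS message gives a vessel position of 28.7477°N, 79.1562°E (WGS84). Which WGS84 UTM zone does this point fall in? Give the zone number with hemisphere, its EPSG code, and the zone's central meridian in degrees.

UTM zone = ⌊(λ + 180)/6⌋ + 1; 79.1562° ∈ [78°, 84°) → zone 44.
Hemisphere: N (φ ≥ 0).
Central meridian λ₀ = 6×44 − 183 = 81°.
EPSG code: 32644.

Zone 44N (EPSG:32644), central meridian 81°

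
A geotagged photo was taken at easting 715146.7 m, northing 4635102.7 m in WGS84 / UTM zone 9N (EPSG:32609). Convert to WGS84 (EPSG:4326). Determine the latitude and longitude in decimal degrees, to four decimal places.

lat 41.8386°, lon -126.4088°

Zone 9N: λ₀ = -129°, k₀ = 0.9996, false easting 500000 m.
Meridian distance M = (N − FN)/k₀ = 4636957.5 m.
Inverse transverse Mercator on WGS84 gives φ = 41.83859981°, λ = -126.40879950°.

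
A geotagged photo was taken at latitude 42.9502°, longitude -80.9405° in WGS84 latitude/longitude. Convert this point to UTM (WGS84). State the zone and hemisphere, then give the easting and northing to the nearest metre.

Zone 17N: E 504854 m, N 4755286 m

Longitude -80.9405° lies in the 6° band [-84°, -78°), giving zone 17; latitude is north of the equator, so 17N.
Zone 17 central meridian λ₀ = 6×17 − 183 = -81°; Δλ = +0.0595°.
Transverse Mercator on WGS84 with k₀ = 0.9996 gives E = 504853.662 m, N = 4755286.332 m.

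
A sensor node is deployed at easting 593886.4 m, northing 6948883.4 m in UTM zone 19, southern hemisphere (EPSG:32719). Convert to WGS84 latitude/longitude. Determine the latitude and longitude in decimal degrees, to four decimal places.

lat -27.5807°, lon -68.0488°

Zone 19S: λ₀ = -69°, k₀ = 0.9996, false easting 500000 m, false northing 10000000 m.
Meridian distance M = (N − FN)/k₀ = -3052337.5 m.
Inverse transverse Mercator on WGS84 gives φ = -27.58069979°, λ = -68.04879974°.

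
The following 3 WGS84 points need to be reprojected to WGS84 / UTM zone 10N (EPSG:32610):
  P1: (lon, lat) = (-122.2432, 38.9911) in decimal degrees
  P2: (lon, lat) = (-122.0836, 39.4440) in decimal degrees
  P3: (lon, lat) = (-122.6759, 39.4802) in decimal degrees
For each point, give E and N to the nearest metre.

P1: E 565541 m, N 4316061 m; P2: E 578855 m, N 4366450 m; P3: E 527874 m, N 4370117 m

UTM zone 10N: λ₀ = -123°, k₀ = 0.9996.
P1 (38.9911°, -122.2432°) → (565541.249, 4316061.303) m.
P2 (39.4440°, -122.0836°) → (578855.014, 4366450.284) m.
P3 (39.4802°, -122.6759°) → (527873.732, 4370117.220) m.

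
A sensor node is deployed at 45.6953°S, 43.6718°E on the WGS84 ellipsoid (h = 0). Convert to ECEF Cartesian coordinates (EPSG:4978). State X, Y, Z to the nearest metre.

WGS84: a = 6378137 m, e² = 0.006694380; N(φ) = a/√(1−e²sin²φ) = 6389098.661 m.
X = (N+h)·cosφ·cosλ = 3227844.179 m; Y = (N+h)·cosφ·sinλ = 3081556.827 m; Z = (N(1−e²)+h)·sinφ = -4541656.949 m.

X 3227844 m, Y 3081557 m, Z -4541657 m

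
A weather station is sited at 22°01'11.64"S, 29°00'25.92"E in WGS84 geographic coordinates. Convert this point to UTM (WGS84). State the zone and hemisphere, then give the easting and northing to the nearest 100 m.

Zone 35S: E 707200 m, N 7563600 m

Longitude 29.0072° lies in the 6° band [24°, 30°), giving zone 35; latitude is south of the equator, so 35S.
Zone 35 central meridian λ₀ = 6×35 − 183 = 27°; Δλ = +2.0072°.
Transverse Mercator on WGS84 with k₀ = 0.9996 gives E = 707186.635 m, N = 7563609.349 m.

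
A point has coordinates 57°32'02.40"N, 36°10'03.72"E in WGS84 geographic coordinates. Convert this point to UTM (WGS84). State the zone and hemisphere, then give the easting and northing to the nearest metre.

Zone 37N: E 330445 m, N 6380368 m

Longitude 36.1677° lies in the 6° band [36°, 42°), giving zone 37; latitude is north of the equator, so 37N.
Zone 37 central meridian λ₀ = 6×37 − 183 = 39°; Δλ = -2.8323°.
Transverse Mercator on WGS84 with k₀ = 0.9996 gives E = 330444.926 m, N = 6380367.816 m.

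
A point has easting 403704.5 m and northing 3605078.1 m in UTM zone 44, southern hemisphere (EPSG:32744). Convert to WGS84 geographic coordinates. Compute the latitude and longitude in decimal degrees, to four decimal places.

lat -57.6862°, lon 79.3849°

Zone 44S: λ₀ = 81°, k₀ = 0.9996, false easting 500000 m, false northing 10000000 m.
Meridian distance M = (N − FN)/k₀ = -6397480.9 m.
Inverse transverse Mercator on WGS84 gives φ = -57.68620036°, λ = 79.38490064°.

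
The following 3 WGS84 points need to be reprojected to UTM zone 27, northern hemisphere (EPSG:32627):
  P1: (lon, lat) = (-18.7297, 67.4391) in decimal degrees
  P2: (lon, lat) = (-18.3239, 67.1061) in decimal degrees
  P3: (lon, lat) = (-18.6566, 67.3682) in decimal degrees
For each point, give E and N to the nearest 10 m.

UTM zone 27N: λ₀ = -21°, k₀ = 0.9996.
P1 (67.4391°, -18.7297°) → (597184.315, 7482109.480) m.
P2 (67.1061°, -18.3239°) → (616146.290, 7445707.251) m.
P3 (67.3682°, -18.6566°) → (600610.734, 7474326.367) m.

P1: E 597180 m, N 7482110 m; P2: E 616150 m, N 7445710 m; P3: E 600610 m, N 7474330 m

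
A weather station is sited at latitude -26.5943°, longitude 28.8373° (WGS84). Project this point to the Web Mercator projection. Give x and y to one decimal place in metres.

Web Mercator is spherical with R = a = 6378137 m.
x = R·λ = 6378137 × 0.503305832 = 3210153.552 m.
y = R·ln tan(π/4 + φ/2) = 6378137 × -0.481782641 = -3072875.690 m.

x 3210153.6 m, y -3072875.7 m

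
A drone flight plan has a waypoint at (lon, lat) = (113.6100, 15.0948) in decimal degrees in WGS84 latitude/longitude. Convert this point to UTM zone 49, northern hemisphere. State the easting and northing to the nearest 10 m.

E 780550 m, N 1670480 m

Zone 49 central meridian λ₀ = 6×49 − 183 = 111°; Δλ = +2.6100°.
Transverse Mercator on WGS84 with k₀ = 0.9996 gives E = 780554.933 m, N = 1670476.257 m.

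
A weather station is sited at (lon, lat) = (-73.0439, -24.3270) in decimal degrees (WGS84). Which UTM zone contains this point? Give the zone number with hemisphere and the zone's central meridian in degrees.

UTM zone = ⌊(λ + 180)/6⌋ + 1; -73.0439° ∈ [-78°, -72°) → zone 18.
Hemisphere: S (φ < 0).
Central meridian λ₀ = 6×18 − 183 = -75°.

Zone 18S, central meridian -75°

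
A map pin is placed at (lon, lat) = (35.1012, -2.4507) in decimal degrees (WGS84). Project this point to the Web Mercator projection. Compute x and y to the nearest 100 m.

Web Mercator is spherical with R = a = 6378137 m.
x = R·λ = 6378137 × 0.612631511 = 3907447.710 m.
y = R·ln tan(π/4 + φ/2) = 6378137 × -0.042785832 = -272893.899 m.

x 3907400 m, y -272900 m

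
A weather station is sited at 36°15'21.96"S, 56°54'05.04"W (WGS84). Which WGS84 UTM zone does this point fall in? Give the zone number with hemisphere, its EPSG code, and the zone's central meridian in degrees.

UTM zone = ⌊(λ + 180)/6⌋ + 1; -56.9014° ∈ [-60°, -54°) → zone 21.
Hemisphere: S (φ < 0).
Central meridian λ₀ = 6×21 − 183 = -57°.
EPSG code: 32721.

Zone 21S (EPSG:32721), central meridian -57°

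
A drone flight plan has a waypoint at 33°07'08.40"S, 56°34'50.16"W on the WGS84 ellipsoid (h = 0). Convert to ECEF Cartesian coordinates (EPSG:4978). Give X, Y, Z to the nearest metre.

WGS84: a = 6378137 m, e² = 0.006694380; N(φ) = a/√(1−e²sin²φ) = 6384519.854 m.
X = (N+h)·cosφ·cosλ = 2945083.425 m; Y = (N+h)·cosφ·sinλ = -4463164.414 m; Z = (N(1−e²)+h)·sinφ = -3465019.739 m.

X 2945083 m, Y -4463164 m, Z -3465020 m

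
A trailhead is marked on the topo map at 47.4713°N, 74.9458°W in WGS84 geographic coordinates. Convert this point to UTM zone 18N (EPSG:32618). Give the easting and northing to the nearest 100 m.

E 504100 m, N 5257500 m

Zone 18 central meridian λ₀ = 6×18 − 183 = -75°; Δλ = +0.0542°.
Transverse Mercator on WGS84 with k₀ = 0.9996 gives E = 504084.212 m, N = 5257541.558 m.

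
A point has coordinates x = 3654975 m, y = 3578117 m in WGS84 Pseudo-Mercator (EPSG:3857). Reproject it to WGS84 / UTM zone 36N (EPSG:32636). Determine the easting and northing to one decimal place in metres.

Web Mercator inverse (R = 6378137 m) → φ = 30.57840348°, λ = 32.83319906°.
UTM 36N forward: E = 484006.535 m, N = 3382891.816 m.

E 484006.5 m, N 3382891.8 m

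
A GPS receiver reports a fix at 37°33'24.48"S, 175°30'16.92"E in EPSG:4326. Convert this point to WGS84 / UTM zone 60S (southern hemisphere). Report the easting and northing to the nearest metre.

E 367927 m, N 5842306 m

Zone 60 central meridian λ₀ = 6×60 − 183 = 177°; Δλ = -1.4953°.
Transverse Mercator on WGS84 with k₀ = 0.9996 gives E = 367926.612 m, N = 5842306.444 m.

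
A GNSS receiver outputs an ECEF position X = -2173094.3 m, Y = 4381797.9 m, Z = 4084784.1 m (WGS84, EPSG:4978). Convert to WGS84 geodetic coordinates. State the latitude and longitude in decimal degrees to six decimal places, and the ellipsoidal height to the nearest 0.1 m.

λ = atan2(Y, X) = 116.37849973°; p = √(X²+Y²) = 4891062.4 m.
Bowring's method on WGS84 (a = 6378137 m, b = 6356752.314 m) gives φ = 40.05640021°, h = 3112.818 m.

lat 40.056400°, lon 116.378500°, h 3112.8 m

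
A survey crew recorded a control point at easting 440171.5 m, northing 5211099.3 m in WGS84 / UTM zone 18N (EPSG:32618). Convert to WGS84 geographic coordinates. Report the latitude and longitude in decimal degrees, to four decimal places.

Zone 18N: λ₀ = -75°, k₀ = 0.9996, false easting 500000 m.
Meridian distance M = (N − FN)/k₀ = 5213184.6 m.
Inverse transverse Mercator on WGS84 gives φ = 47.05070022°, λ = -75.78769946°.

lat 47.0507°, lon -75.7877°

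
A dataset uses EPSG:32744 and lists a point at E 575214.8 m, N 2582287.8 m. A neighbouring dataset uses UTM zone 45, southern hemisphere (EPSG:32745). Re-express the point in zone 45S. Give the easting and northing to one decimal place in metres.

UTM 44S → geographic: φ = -66.86809993°, λ = 82.71590035°.
UTM 45S (λ₀ = 87°) forward: E = 312312.340 m, N = 2576866.961 m.

E 312312.3 m, N 2576867.0 m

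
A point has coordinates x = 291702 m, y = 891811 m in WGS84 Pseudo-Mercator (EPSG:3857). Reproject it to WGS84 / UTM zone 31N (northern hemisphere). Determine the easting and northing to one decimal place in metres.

E 458167.0 m, N 882691.7 m

Web Mercator inverse (R = 6378137 m) → φ = 7.98529731°, λ = 2.62040365°.
UTM 31N forward: E = 458166.997 m, N = 882691.698 m.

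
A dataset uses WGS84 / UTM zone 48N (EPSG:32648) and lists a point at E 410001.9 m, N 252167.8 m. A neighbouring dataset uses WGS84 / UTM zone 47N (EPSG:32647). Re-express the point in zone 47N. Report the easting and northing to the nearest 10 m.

UTM 48N → geographic: φ = 2.28120016°, λ = 104.19059964°.
UTM 47N (λ₀ = 99°) forward: E = 1077922.982 m, N = 253186.655 m.

E 1077920 m, N 253190 m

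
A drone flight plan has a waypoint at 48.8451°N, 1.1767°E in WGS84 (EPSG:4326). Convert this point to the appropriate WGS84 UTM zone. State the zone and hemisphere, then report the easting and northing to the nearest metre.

Zone 31N: E 366229 m, N 5411839 m

Longitude 1.1767° lies in the 6° band [0°, 6°), giving zone 31; latitude is north of the equator, so 31N.
Zone 31 central meridian λ₀ = 6×31 − 183 = 3°; Δλ = -1.8233°.
Transverse Mercator on WGS84 with k₀ = 0.9996 gives E = 366229.166 m, N = 5411839.363 m.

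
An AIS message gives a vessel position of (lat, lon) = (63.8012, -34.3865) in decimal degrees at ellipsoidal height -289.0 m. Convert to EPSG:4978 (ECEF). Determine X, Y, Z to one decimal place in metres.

X 2329965.2 m, Y -1594554.2 m, Z 5699706.2 m

WGS84: a = 6378137 m, e² = 0.006694380; N(φ) = a/√(1−e²sin²φ) = 6395394.506 m.
X = (N+h)·cosφ·cosλ = 2329965.193 m; Y = (N+h)·cosφ·sinλ = -1594554.226 m; Z = (N(1−e²)+h)·sinφ = 5699706.175 m.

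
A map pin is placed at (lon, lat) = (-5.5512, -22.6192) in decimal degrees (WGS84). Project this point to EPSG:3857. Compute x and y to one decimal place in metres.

x -617956.8 m, y -2586031.8 m

Web Mercator is spherical with R = a = 6378137 m.
x = R·λ = 6378137 × -0.096886717 = -617956.757 m.
y = R·ln tan(π/4 + φ/2) = 6378137 × -0.405452535 = -2586031.818 m.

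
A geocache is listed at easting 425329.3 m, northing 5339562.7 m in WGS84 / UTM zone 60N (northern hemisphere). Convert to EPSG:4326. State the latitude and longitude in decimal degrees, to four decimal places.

lat 48.2049°, lon 175.9950°

Zone 60N: λ₀ = 177°, k₀ = 0.9996, false easting 500000 m.
Meridian distance M = (N − FN)/k₀ = 5341699.4 m.
Inverse transverse Mercator on WGS84 gives φ = 48.20490021°, λ = 175.99500020°.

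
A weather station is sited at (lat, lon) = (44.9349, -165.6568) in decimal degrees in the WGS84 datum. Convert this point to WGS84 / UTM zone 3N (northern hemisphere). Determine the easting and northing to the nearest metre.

Zone 3 central meridian λ₀ = 6×3 − 183 = -165°; Δλ = -0.6568°.
Transverse Mercator on WGS84 with k₀ = 0.9996 gives E = 448175.523 m, N = 4975928.462 m.

E 448176 m, N 4975928 m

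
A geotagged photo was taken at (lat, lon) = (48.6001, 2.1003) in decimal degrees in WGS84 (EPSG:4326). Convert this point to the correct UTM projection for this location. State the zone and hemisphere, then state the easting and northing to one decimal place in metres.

Zone 31N: E 433668.8 m, N 5383393.0 m

Longitude 2.1003° lies in the 6° band [0°, 6°), giving zone 31; latitude is north of the equator, so 31N.
Zone 31 central meridian λ₀ = 6×31 − 183 = 3°; Δλ = -0.8997°.
Transverse Mercator on WGS84 with k₀ = 0.9996 gives E = 433668.794 m, N = 5383393.012 m.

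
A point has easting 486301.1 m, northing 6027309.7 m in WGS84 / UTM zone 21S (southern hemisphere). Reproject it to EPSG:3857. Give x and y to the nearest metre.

x -6362109 m, y -4286650 m

Unproject from UTM 21S (λ₀ = -57°) → φ = -35.89840032°, λ = -57.15179994°.
Web Mercator (R = 6378137 m): x = -6362109.267 m, y = -4286650.403 m.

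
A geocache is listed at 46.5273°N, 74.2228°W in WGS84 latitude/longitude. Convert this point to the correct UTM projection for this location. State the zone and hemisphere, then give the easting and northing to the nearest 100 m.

Longitude -74.2228° lies in the 6° band [-78°, -72°), giving zone 18; latitude is north of the equator, so 18N.
Zone 18 central meridian λ₀ = 6×18 − 183 = -75°; Δλ = +0.7772°.
Transverse Mercator on WGS84 with k₀ = 0.9996 gives E = 559606.074 m, N = 5152930.241 m.

Zone 18N: E 559600 m, N 5152900 m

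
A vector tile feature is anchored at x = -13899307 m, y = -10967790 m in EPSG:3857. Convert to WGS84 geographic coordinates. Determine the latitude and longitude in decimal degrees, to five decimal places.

R = 6378137 m. λ = x/R = -124.85959917°.
φ = 2·arctan(exp(y/R)) − 90° = 2·arctan(0.17914) − 90° = -69.68759874°.

lat -69.68760°, lon -124.85960°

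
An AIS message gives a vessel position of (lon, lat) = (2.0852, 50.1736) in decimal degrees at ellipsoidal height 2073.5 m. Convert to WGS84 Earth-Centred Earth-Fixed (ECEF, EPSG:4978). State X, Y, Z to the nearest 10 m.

X 4091670 m, Y 148980 m, Z 4876770 m

WGS84: a = 6378137 m, e² = 0.006694380; N(φ) = a/√(1−e²sin²φ) = 6390766.090 m.
X = (N+h)·cosφ·cosλ = 4091670.064 m; Y = (N+h)·cosφ·sinλ = 148976.405 m; Z = (N(1−e²)+h)·sinφ = 4876771.041 m.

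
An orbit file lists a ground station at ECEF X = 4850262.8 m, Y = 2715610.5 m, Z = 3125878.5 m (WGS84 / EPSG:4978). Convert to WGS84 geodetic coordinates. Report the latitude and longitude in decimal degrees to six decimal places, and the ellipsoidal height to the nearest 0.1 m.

λ = atan2(Y, X) = 29.24399997°; p = √(X²+Y²) = 5558739.9 m.
Bowring's method on WGS84 (a = 6378137 m, b = 6356752.314 m) gives φ = 29.51520047°, h = 4379.193 m.

lat 29.515200°, lon 29.244000°, h 4379.2 m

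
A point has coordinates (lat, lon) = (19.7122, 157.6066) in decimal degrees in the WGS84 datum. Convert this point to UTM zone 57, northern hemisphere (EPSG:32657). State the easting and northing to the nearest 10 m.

E 353970 m, N 2180230 m

Zone 57 central meridian λ₀ = 6×57 − 183 = 159°; Δλ = -1.3934°.
Transverse Mercator on WGS84 with k₀ = 0.9996 gives E = 353968.811 m, N = 2180232.890 m.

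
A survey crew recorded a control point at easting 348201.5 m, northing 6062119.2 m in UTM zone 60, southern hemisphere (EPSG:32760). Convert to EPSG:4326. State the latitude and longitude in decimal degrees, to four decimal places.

lat -35.5730°, lon 175.3248°

Zone 60S: λ₀ = 177°, k₀ = 0.9996, false easting 500000 m, false northing 10000000 m.
Meridian distance M = (N − FN)/k₀ = -3939456.6 m.
Inverse transverse Mercator on WGS84 gives φ = -35.57300031°, λ = 175.32480053°.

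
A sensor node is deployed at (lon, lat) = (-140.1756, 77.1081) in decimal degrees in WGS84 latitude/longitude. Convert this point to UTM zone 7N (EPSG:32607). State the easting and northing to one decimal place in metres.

E 520532.0 m, N 8558980.3 m

Zone 7 central meridian λ₀ = 6×7 − 183 = -141°; Δλ = +0.8244°.
Transverse Mercator on WGS84 with k₀ = 0.9996 gives E = 520531.997 m, N = 8558980.324 m.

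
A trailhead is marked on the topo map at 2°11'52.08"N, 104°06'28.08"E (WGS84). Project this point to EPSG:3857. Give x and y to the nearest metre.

x 11589227 m, y 244718 m

Web Mercator is spherical with R = a = 6378137 m.
x = R·λ = 6378137 × 1.817023887 = 11589227.284 m.
y = R·ln tan(π/4 + φ/2) = 6378137 × 0.038368257 = 244717.997 m.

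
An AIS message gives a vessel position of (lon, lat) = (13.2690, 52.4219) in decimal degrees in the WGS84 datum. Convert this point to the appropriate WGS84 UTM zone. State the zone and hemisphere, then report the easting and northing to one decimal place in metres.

Zone 33N: E 382290.9 m, N 5809374.2 m

Longitude 13.2690° lies in the 6° band [12°, 18°), giving zone 33; latitude is north of the equator, so 33N.
Zone 33 central meridian λ₀ = 6×33 − 183 = 15°; Δλ = -1.7310°.
Transverse Mercator on WGS84 with k₀ = 0.9996 gives E = 382290.870 m, N = 5809374.187 m.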